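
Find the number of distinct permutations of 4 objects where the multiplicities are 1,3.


4! = 24
Denominator: 1!=1 * 3!=6
Coefficient = 24 / 6 = 4

4


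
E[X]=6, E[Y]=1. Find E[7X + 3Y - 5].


E[7X + 3Y - 5] = 7*E[X] + 3*E[Y] - 5
= (7)*(6) + (3)*(1) + (-5)
= 42 + 3 - 5 = 40

40


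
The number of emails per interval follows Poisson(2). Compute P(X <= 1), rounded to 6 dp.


P(X<=1) = e^(-2)*2^0/0! + e^(-2)*2^1/1!
≈ 0.1353352832 + 0.2706705665
= 0.4060058497
≈ 0.406006

0.406006


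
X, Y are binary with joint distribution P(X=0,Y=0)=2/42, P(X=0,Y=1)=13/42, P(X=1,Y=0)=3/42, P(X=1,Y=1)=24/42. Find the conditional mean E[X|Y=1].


P(Y=1) = 37/42
E[X|Y=1] = (0*13 + 1*24)/37 = 24/37

24/37


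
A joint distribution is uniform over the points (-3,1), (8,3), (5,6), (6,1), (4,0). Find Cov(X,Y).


E[X]=4, E[Y]=11/5, E[XY]=57/5
Cov(X,Y) = E[XY] - E[X]E[Y] = 57/5 - 4*11/5 = 13/5

13/5


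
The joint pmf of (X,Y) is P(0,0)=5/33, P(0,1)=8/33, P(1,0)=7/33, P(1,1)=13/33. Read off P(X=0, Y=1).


Read from table: P(X=0, Y=1) = 8/33

8/33


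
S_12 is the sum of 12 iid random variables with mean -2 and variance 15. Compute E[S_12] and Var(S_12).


E[S_n] = n*mu = 12*-2 = -24
Var(S_n) = n*sigma^2 = 12*15 = 180

E[S_12]=-24, Var(S_12)=180


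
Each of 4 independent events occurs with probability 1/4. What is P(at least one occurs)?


P(at least one) = 1 - P(none)
P(none) = (1 - 1/4)^4 = (3/4)^4 = 81/256
P(at least one) = 1 - 81/256 = 175/256

175/256


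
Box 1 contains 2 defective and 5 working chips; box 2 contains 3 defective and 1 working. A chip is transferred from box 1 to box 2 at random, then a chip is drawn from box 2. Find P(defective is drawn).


P(transfer defective) = 2/7; P(transfer working) = 5/7
If defective transferred: Urn II has 4 defective of 5, so P(defective|defective moved) = 4/5
If working transferred: Urn II has 3 defective of 5, so P(defective|working moved) = 3/5
By total probability: P(defective) = 2/7*4/5 + 5/7*3/5 = 23/35

23/35


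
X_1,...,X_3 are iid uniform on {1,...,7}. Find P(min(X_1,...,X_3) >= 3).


P(min >= 3) = P(all X_i >= 3) = (P(X_1 >= 3))^3
= (5/7)^3 = 125/343

125/343


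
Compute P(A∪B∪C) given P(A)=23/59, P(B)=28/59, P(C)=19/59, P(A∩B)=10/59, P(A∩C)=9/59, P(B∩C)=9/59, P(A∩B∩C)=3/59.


P(A∪B∪C) = P(A)+P(B)+P(C) - P(AB)-P(AC)-P(BC) + P(ABC)
= 23/59+28/59+19/59 - 10/59-9/59-9/59 + 3/59
= 45/59

45/59


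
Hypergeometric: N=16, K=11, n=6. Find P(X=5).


P(X=5) = C(11,5)*C(5,1) / C(16,6)
= 462*5 / 8008
= 2310/8008 = 15/52

15/52


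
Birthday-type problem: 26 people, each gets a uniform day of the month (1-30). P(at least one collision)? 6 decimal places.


P(all different) = prod((30-i)/30 for i=0..25) = 0.000000
P(at least one match) = 1 - 0.000000 = 1.000000

1.000000


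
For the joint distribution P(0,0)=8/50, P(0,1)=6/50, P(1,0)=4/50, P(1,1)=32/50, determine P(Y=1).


P(Y=1) = P(0,1)+P(1,1) = 6/50 + 32/50 = 38/50 = 19/25

19/25


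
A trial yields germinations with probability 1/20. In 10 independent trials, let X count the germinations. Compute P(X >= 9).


P(X>=9) = P(X=9) + P(X=10)
= 19/1024000000000 + 1/10240000000000
= 191/10240000000000

191/10240000000000


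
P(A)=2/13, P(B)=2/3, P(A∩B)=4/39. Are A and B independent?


P(A)*P(B) = 2/13*2/3 = 4/39
P(A∩B) = 4/39, which equals P(A)P(B), so independent

Yes, A and B are independent


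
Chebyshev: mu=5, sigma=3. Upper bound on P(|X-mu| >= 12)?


k = 12/3 = 4
Chebyshev: P(|X-mu| >= k*sigma) <= 1/k^2 = 1/4^2 = 1/16

1/16


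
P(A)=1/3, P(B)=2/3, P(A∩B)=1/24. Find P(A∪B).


P(A∪B) = P(A) + P(B) - P(A∩B)
= 1/3 + 2/3 - 1/24 = 23/24

23/24


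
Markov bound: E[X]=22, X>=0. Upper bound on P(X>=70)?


Markov: P(X >= a) <= E[X]/a
P(X >= 70) <= 22/70 = 11/35

11/35


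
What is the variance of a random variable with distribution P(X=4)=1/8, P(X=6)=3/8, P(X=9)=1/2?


E[X] = 29/4, E[X^2] = 56
Var(X) = E[X^2] - (E[X])^2 = 56 - (29/4)^2 = 55/16

55/16


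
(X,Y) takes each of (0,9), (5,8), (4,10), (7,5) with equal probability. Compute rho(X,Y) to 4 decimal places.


Cov(X,Y) = -3.2500, Var(X) = 6.5000, Var(Y) = 3.5000
rho = Cov/(sqrt(VarX)*sqrt(VarY)) = -0.6814

-0.6814


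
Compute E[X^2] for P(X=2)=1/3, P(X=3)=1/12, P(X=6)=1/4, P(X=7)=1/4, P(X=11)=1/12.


E[X^2] = sum(g(x)*P(x))
= 4*1/3 + 9*1/12 + 36*1/4 + 49*1/4 + 121*1/12
= 401/12

401/12


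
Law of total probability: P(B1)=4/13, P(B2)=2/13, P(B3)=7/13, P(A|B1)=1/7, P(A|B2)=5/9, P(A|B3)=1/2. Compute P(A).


P(A) = P(A|B1)P(B1) + P(A|B2)P(B2) + P(A|B3)P(B3)
= 1/7*4/13 + 5/9*2/13 + 1/2*7/13
= 4/91 + 10/117 + 7/26 = 653/1638

653/1638


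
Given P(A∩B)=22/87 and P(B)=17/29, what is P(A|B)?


P(A|B) = P(A∩B)/P(B) = (22/87)/(51/87) = 22/51

22/51


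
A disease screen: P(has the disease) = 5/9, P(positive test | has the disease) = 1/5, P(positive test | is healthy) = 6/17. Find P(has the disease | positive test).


P(A) = P(A|B)P(B) + P(A|B')P(B') = 1/5*5/9 + 6/17*4/9 = 41/153
P(B|A) = P(A|B)P(B)/P(A) = (1/9)/(41/153) = 17/41

17/41


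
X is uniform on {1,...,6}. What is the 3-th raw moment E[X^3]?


E[X^3] = (1/6) * sum(x^3 for x=1..6)
= 441/6 = 147/2

147/2


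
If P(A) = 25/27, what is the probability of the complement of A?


P(A') = 1 - P(A) = 1 - 25/27 = 2/27

2/27


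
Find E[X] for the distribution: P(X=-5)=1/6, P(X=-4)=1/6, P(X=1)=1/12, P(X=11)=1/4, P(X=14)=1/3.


E[X] = sum(x * P(x))
= -5*1/6 - 4*1/6 + 1*1/12 + 11*1/4 + 14*1/3
= 6

6


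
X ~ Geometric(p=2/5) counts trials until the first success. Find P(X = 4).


P(X=4) = (1-p)^3 * p = (3/5)^3 * 2/5
= 27/125 * 2/5 = 54/625

54/625


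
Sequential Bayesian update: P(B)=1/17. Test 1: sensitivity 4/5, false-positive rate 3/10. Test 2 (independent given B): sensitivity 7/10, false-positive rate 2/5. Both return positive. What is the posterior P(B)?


After test 1: P(+) = 4/5*1/17 + 3/10*16/17 = 28/85
P(B|+) = (4/85)/(28/85) = 1/7
After test 2 (use post1 as new prior): P(+) = 7/10*1/7 + 2/5*6/7 = 31/70
P(B|+,+) = (1/10)/(31/70) = 7/31

7/31


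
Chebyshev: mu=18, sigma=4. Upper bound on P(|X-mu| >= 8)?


k = 8/4 = 2
Chebyshev: P(|X-mu| >= k*sigma) <= 1/k^2 = 1/2^2 = 1/4

1/4


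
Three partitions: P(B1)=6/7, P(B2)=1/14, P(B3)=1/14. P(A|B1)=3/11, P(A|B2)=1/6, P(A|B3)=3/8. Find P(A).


P(A) = P(A|B1)P(B1) + P(A|B2)P(B2) + P(A|B3)P(B3)
= 3/11*6/7 + 1/6*1/14 + 3/8*1/14
= 18/77 + 1/84 + 3/112 = 1007/3696

1007/3696


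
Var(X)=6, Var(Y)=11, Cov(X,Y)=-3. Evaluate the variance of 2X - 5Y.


Var(2X - 5Y) = 2^2*Var(X) + (-5)^2*Var(Y) + 2*2*(-5)*Cov(X,Y)
= 4*6 + 25*11 - 20*(-3)
= 24 + 275 + 60 = 359

359


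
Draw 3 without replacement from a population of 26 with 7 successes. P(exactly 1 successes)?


P(X=1) = C(7,1)*C(19,2) / C(26,3)
= 7*171 / 2600
= 1197/2600

1197/2600


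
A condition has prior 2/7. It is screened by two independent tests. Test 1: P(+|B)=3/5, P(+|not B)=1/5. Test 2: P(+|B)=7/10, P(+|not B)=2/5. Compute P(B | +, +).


After test 1: P(+) = 3/5*2/7 + 1/5*5/7 = 11/35
P(B|+) = (6/35)/(11/35) = 6/11
After test 2 (use post1 as new prior): P(+) = 7/10*6/11 + 2/5*5/11 = 31/55
P(B|+,+) = (21/55)/(31/55) = 21/31

21/31


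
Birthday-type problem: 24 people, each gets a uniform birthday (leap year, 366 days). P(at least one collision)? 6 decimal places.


P(all different) = prod((366-i)/366 for i=0..23) = 0.462654
P(at least one match) = 1 - 0.462654 = 0.537346

0.537346


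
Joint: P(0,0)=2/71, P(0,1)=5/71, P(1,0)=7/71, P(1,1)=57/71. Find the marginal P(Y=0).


P(Y=0) = P(0,0)+P(1,0) = 2/71 + 7/71 = 9/71

9/71


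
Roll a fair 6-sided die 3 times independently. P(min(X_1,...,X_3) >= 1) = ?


P(min >= 1) = P(all X_i >= 1) = (P(X_1 >= 1))^3
= (6/6)^3 = 1^3 = 1

1


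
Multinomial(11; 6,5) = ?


11! = 39916800
Denominator: 6!=720 * 5!=120
Coefficient = 39916800 / 86400 = 462

462


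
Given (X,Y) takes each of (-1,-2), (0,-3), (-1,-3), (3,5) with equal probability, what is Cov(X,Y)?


E[X]=1/4, E[Y]=-3/4, E[XY]=5
Cov(X,Y) = E[XY] - E[X]E[Y] = 5 - 1/4*-3/4 = 83/16

83/16


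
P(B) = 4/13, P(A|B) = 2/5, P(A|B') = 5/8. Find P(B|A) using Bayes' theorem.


P(A) = P(A|B)P(B) + P(A|B')P(B') = 2/5*4/13 + 5/8*9/13 = 289/520
P(B|A) = P(A|B)P(B)/P(A) = (8/65)/(289/520) = 64/289

64/289


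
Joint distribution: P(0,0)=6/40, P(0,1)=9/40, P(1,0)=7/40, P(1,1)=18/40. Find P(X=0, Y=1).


Read from table: P(X=0, Y=1) = 9/40

9/40


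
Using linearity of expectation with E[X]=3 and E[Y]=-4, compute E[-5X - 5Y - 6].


E[-5X - 5Y - 6] = -5*E[X] - 5*E[Y] - 6
= (-5)*(3) + (-5)*(-4) + (-6)
= -15 + 20 - 6 = -1

-1


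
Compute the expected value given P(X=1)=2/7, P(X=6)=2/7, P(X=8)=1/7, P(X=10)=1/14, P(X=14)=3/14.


E[X] = sum(x * P(x))
= 1*2/7 + 6*2/7 + 8*1/7 + 10*1/14 + 14*3/14
= 48/7

48/7


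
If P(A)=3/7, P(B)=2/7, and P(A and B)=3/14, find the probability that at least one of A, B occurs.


P(A∪B) = P(A) + P(B) - P(A∩B)
= 3/7 + 2/7 - 3/14 = 1/2

1/2


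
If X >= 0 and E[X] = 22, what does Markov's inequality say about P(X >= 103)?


Markov: P(X >= a) <= E[X]/a
P(X >= 103) <= 22/103

22/103


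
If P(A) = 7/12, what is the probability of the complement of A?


P(A') = 1 - P(A) = 1 - 7/12 = 5/12

5/12


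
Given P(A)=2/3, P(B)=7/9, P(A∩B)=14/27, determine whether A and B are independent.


P(A)*P(B) = 2/3*7/9 = 14/27
P(A∩B) = 14/27, which equals P(A)P(B), so independent

Yes, A and B are independent


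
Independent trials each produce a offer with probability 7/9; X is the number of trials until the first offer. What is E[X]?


For geometric (trials until first success), E[X] = 1/p = 1/(7/9) = 9/7

9/7


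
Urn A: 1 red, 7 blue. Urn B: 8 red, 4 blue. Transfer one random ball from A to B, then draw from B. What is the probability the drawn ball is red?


P(transfer red) = 1/8; P(transfer blue) = 7/8
If red transferred: Urn II has 9 red of 13, so P(red|red moved) = 9/13
If blue transferred: Urn II has 8 red of 13, so P(red|blue moved) = 8/13
By total probability: P(red) = 1/8*9/13 + 7/8*8/13 = 5/8

5/8


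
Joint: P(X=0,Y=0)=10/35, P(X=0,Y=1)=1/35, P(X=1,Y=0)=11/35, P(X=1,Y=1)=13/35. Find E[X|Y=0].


P(Y=0) = 21/35
E[X|Y=0] = (0*10 + 1*11)/21 = 11/21

11/21


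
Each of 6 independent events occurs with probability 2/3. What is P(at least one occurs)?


P(at least one) = 1 - P(none)
P(none) = (1 - 2/3)^6 = (1/3)^6 = 1/729
P(at least one) = 1 - 1/729 = 728/729

728/729


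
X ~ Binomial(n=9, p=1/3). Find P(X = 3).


P(X=3) = C(9,3) * p^3 * (1-p)^6
= 84 * 1/27 * 64/729
= 1792/6561

1792/6561


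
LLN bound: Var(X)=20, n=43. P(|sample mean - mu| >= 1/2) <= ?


Var(Xbar) = Var(X)/n = 20/43
Chebyshev: P(|Xbar-mu| >= 1/2) <= Var(Xbar)/(1/2)^2 = (20/43)/(1/4) = 80/43
Bound exceeds 1, so trivial bound: 1

1


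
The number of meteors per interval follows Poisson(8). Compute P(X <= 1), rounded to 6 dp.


P(X<=1) = e^(-8)*8^0/0! + e^(-8)*8^1/1!
≈ 0.0003354626 + 0.0026837010
= 0.0030191636
≈ 0.003019

0.003019


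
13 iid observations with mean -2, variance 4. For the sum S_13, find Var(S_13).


By independence, Var(S_n) = n*Var(X_1) = 13*4 = 52

52


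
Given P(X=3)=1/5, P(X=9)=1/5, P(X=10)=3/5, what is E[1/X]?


E[1/X] = sum(g(x)*P(x))
= 1/3*1/5 + 1/9*1/5 + 1/10*3/5
= 67/450

67/450


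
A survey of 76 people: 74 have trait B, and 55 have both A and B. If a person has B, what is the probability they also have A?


P(A|B) = P(A∩B)/P(B) = (55/76)/(74/76) = 55/74

55/74


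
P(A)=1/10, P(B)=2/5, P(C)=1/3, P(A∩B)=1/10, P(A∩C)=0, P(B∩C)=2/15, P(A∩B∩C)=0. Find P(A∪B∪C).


P(A∪B∪C) = P(A)+P(B)+P(C) - P(AB)-P(AC)-P(BC) + P(ABC)
= 1/10+2/5+1/3 - 1/10-0-2/15 + 0
= 3/5

3/5


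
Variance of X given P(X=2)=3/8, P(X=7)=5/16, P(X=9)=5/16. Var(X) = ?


E[X] = 23/4, E[X^2] = 337/8
Var(X) = E[X^2] - (E[X])^2 = 337/8 - (23/4)^2 = 145/16

145/16


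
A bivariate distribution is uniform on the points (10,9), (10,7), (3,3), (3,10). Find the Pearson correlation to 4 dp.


Cov(X,Y) = 2.6250, Var(X) = 12.2500, Var(Y) = 7.1875
rho = Cov/(sqrt(VarX)*sqrt(VarY)) = 0.2798

0.2798


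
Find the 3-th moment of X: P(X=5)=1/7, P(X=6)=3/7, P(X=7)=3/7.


E[X^3] = sum(x^3 * P(x))
= 125*1/7 + 216*3/7 + 343*3/7
= 1802/7

1802/7


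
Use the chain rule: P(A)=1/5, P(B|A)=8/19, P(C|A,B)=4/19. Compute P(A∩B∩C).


P(A∩B∩C) = P(A) * P(B|A) * P(C|A∩B)
= 1/5 * 8/19 * 4/19
= 8/95 * 4/19 = 32/1805

32/1805


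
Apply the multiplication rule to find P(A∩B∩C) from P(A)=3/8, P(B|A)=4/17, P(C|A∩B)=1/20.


P(A∩B∩C) = P(A) * P(B|A) * P(C|A∩B)
= 3/8 * 4/17 * 1/20
= 3/34 * 1/20 = 3/680

3/680


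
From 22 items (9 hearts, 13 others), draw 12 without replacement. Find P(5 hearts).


P(X=5) = C(9,5)*C(13,7) / C(22,12)
= 126*1716 / 646646
= 216216/646646 = 108/323

108/323


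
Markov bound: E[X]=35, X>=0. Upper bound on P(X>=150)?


Markov: P(X >= a) <= E[X]/a
P(X >= 150) <= 35/150 = 7/30

7/30


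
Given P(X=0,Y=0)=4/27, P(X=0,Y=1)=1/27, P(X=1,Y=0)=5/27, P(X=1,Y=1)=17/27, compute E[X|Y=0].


P(Y=0) = 9/27
E[X|Y=0] = (0*4 + 1*5)/9 = 5/9

5/9


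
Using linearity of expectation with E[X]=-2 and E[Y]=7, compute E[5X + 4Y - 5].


E[5X + 4Y - 5] = 5*E[X] + 4*E[Y] - 5
= (5)*(-2) + (4)*(7) + (-5)
= -10 + 28 - 5 = 13

13


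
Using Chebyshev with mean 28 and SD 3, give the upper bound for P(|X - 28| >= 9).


k = 9/3 = 3
Chebyshev: P(|X-mu| >= k*sigma) <= 1/k^2 = 1/3^2 = 1/9

1/9


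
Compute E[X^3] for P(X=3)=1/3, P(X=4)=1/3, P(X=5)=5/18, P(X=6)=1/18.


E[X^3] = sum(g(x)*P(x))
= 27*1/3 + 64*1/3 + 125*5/18 + 216*1/18
= 1387/18

1387/18


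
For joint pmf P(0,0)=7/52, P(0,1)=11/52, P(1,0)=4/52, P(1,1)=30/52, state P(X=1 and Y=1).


Read from table: P(X=1, Y=1) = 30/52 = 15/26

15/26


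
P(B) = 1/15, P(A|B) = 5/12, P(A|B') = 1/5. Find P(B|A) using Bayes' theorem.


P(A) = P(A|B)P(B) + P(A|B')P(B') = 5/12*1/15 + 1/5*14/15 = 193/900
P(B|A) = P(A|B)P(B)/P(A) = (1/36)/(193/900) = 25/193

25/193


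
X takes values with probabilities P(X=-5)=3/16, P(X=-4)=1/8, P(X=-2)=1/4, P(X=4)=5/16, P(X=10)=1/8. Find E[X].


E[X] = sum(x * P(x))
= -5*3/16 - 4*1/8 - 2*1/4 + 4*5/16 + 10*1/8
= 9/16

9/16


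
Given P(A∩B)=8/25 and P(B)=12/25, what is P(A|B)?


P(A|B) = P(A∩B)/P(B) = (8/25)/(12/25) = 8/12 = 2/3

2/3


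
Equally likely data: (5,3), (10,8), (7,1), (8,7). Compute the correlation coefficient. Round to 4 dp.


Cov(X,Y) = 3.8750, Var(X) = 3.2500, Var(Y) = 8.1875
rho = Cov/(sqrt(VarX)*sqrt(VarY)) = 0.7512

0.7512


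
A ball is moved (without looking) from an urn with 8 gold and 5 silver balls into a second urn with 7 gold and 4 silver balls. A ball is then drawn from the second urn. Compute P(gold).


P(transfer gold) = 8/13; P(transfer silver) = 5/13
If gold transferred: Urn II has 8 gold of 12, so P(gold|gold moved) = 2/3
If silver transferred: Urn II has 7 gold of 12, so P(gold|silver moved) = 7/12
By total probability: P(gold) = 8/13*2/3 + 5/13*7/12 = 33/52

33/52


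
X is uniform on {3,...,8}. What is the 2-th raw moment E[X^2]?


E[X^2] = (1/6) * sum(x^2 for x=3..8)
= 199/6

199/6


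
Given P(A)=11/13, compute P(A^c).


P(A') = 1 - P(A) = 1 - 11/13 = 2/13

2/13


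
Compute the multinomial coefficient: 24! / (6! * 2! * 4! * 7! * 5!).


24! = 620448401733239439360000
Denominator: 6!=720 * 2!=2 * 4!=24 * 7!=5040 * 5!=120
Coefficient = 620448401733239439360000 / 20901888000 = 29683844910720

29683844910720


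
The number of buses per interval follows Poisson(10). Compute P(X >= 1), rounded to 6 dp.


P(X>=1) = 1 - P(X<=0) = 1 - (e^(-10)*10^0/0!)
≈ 1 - 0.0000453999 = 0.9999546001
≈ 0.999955

0.999955


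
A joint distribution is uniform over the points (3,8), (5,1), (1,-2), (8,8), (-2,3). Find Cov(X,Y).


E[X]=3, E[Y]=18/5, E[XY]=17
Cov(X,Y) = E[XY] - E[X]E[Y] = 17 - 3*18/5 = 31/5

31/5


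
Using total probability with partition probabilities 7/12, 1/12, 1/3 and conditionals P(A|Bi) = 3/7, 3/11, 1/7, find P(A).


P(A) = P(A|B1)P(B1) + P(A|B2)P(B2) + P(A|B3)P(B3)
= 3/7*7/12 + 3/11*1/12 + 1/7*1/3
= 1/4 + 1/44 + 1/21 = 74/231

74/231


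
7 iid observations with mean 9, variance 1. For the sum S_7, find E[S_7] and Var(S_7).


E[S_n] = n*mu = 7*9 = 63
Var(S_n) = n*sigma^2 = 7*1 = 7

E[S_7]=63, Var(S_7)=7


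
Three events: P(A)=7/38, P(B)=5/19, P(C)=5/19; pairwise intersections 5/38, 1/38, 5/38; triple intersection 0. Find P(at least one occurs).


P(A∪B∪C) = P(A)+P(B)+P(C) - P(AB)-P(AC)-P(BC) + P(ABC)
= 7/38+5/19+5/19 - 5/38-1/38-5/38 + 0
= 8/19

8/19


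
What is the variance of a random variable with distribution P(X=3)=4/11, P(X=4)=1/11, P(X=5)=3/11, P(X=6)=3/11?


E[X] = 49/11, E[X^2] = 235/11
Var(X) = E[X^2] - (E[X])^2 = 235/11 - (49/11)^2 = 184/121

184/121


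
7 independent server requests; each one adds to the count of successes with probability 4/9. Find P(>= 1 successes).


P(at least one) = 1 - P(none)
P(none) = (1 - 4/9)^7 = (5/9)^7 = 78125/4782969
P(at least one) = 1 - 78125/4782969 = 4704844/4782969

4704844/4782969


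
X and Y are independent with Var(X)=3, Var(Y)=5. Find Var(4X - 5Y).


Independence => Cov(X,Y)=0
Var(4X - 5Y) = 4^2*Var(X) + (-5)^2*Var(Y)
= 16*3 + 25*5 = 173

173


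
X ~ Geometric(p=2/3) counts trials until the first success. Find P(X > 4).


P(X > 4) = P(first 4 trials all fail) = (1-p)^4 = (1/3)^4 = 1/81

1/81


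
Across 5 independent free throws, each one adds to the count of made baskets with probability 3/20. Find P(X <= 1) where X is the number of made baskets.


P(X<=1) = P(X=0) + P(X=1)
= 1419857/3200000 + 250563/640000
= 83521/100000

83521/100000


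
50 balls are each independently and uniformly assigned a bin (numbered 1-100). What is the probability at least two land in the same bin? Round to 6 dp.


P(all different) = prod((100-i)/100 for i=0..49) = 0.000000
P(at least one match) = 1 - 0.000000 = 1.000000

1.000000


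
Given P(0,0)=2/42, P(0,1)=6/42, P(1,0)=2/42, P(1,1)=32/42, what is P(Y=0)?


P(Y=0) = P(0,0)+P(1,0) = 2/42 + 2/42 = 4/42 = 2/21

2/21


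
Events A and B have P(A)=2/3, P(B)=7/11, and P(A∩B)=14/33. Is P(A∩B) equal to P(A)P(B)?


P(A)*P(B) = 2/3*7/11 = 14/33
P(A∩B) = 14/33, which equals P(A)P(B), so independent

Yes, A and B are independent


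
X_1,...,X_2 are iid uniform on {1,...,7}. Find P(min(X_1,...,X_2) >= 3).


P(min >= 3) = P(all X_i >= 3) = (P(X_1 >= 3))^2
= (5/7)^2 = 25/49

25/49


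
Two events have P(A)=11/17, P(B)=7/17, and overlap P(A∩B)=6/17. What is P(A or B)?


P(A∪B) = P(A) + P(B) - P(A∩B)
= 11/17 + 7/17 - 6/17 = 12/17

12/17


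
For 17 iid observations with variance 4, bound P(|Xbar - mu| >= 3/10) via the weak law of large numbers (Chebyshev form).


Var(Xbar) = Var(X)/n = 4/17
Chebyshev: P(|Xbar-mu| >= 3/10) <= Var(Xbar)/(3/10)^2 = (4/17)/(9/100) = 400/153
Bound exceeds 1, so trivial bound: 1

1


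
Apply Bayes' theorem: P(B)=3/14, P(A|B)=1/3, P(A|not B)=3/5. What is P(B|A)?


P(A) = P(A|B)P(B) + P(A|B')P(B') = 1/3*3/14 + 3/5*11/14 = 19/35
P(B|A) = P(A|B)P(B)/P(A) = (1/14)/(19/35) = 5/38

5/38


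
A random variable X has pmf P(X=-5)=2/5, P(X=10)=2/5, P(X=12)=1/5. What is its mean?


E[X] = sum(x * P(x))
= -5*2/5 + 10*2/5 + 12*1/5
= 22/5

22/5


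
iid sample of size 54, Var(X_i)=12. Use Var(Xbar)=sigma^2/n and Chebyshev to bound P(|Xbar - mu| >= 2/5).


Var(Xbar) = Var(X)/n = 12/54
Chebyshev: P(|Xbar-mu| >= 2/5) <= Var(Xbar)/(2/5)^2 = (2/9)/(4/25) = 25/18
Bound exceeds 1, so trivial bound: 1

1


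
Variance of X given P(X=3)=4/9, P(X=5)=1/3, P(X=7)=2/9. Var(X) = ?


E[X] = 41/9, E[X^2] = 209/9
Var(X) = E[X^2] - (E[X])^2 = 209/9 - (41/9)^2 = 200/81

200/81


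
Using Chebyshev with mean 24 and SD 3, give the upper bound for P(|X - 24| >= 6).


k = 6/3 = 2
Chebyshev: P(|X-mu| >= k*sigma) <= 1/k^2 = 1/2^2 = 1/4

1/4


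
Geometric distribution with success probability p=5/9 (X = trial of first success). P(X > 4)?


P(X > 4) = P(first 4 trials all fail) = (1-p)^4 = (4/9)^4 = 256/6561

256/6561


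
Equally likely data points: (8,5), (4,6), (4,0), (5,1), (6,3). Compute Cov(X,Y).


E[X]=27/5, E[Y]=3, E[XY]=87/5
Cov(X,Y) = E[XY] - E[X]E[Y] = 87/5 - 27/5*3 = 6/5

6/5


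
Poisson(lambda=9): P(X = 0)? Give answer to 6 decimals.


P(X=0) = e^(-9) * 9^0 / 0!
≈ 0.0001234098041 * 1 / 1
≈ 0.000123

0.000123


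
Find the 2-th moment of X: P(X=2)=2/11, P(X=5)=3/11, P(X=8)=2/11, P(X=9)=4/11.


E[X^2] = sum(x^2 * P(x))
= 4*2/11 + 25*3/11 + 64*2/11 + 81*4/11
= 535/11

535/11


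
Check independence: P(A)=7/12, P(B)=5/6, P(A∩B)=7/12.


P(A)*P(B) = 7/12*5/6 = 35/72
P(A∩B) = 7/12 != 35/72, so not independent

No, A and B are not independent


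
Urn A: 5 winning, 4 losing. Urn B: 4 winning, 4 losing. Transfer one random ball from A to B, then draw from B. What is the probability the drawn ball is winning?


P(transfer winning) = 5/9; P(transfer losing) = 4/9
If winning transferred: Urn II has 5 winning of 9, so P(winning|winning moved) = 5/9
If losing transferred: Urn II has 4 winning of 9, so P(winning|losing moved) = 4/9
By total probability: P(winning) = 5/9*5/9 + 4/9*4/9 = 41/81

41/81


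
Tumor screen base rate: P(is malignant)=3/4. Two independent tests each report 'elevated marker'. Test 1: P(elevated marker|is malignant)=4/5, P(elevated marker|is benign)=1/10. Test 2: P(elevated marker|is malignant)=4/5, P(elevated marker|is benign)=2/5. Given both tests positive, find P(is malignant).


After test 1: P(+) = 4/5*3/4 + 1/10*1/4 = 5/8
P(B|+) = (3/5)/(5/8) = 24/25
After test 2 (use post1 as new prior): P(+) = 4/5*24/25 + 2/5*1/25 = 98/125
P(B|+,+) = (96/125)/(98/125) = 48/49

48/49


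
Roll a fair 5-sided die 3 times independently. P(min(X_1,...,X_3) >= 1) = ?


P(min >= 1) = P(all X_i >= 1) = (P(X_1 >= 1))^3
= (5/5)^3 = 1^3 = 1

1


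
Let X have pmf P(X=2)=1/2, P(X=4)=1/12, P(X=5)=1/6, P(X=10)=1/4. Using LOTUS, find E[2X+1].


E[2X+1] = sum(g(x)*P(x))
= 5*1/2 + 9*1/12 + 11*1/6 + 21*1/4
= 31/3

31/3


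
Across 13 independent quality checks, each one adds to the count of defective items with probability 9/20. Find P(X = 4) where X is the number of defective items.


P(X=4) = C(13,4) * p^4 * (1-p)^9
= 715 * 6561/160000 * 2357947691/512000000000
= 2212280756493093/16384000000000000

2212280756493093/16384000000000000


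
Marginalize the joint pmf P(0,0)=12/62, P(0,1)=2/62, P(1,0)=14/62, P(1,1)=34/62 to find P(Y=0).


P(Y=0) = P(0,0)+P(1,0) = 12/62 + 14/62 = 26/62 = 13/31

13/31


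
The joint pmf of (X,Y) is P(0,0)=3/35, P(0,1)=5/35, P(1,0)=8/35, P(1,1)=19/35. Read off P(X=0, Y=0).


Read from table: P(X=0, Y=0) = 3/35

3/35


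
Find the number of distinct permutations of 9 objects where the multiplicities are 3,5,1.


9! = 362880
Denominator: 3!=6 * 5!=120 * 1!=1
Coefficient = 362880 / 720 = 504

504


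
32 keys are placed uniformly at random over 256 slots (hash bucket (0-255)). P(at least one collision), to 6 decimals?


P(all different) = prod((256-i)/256 for i=0..31) = 0.132357
P(at least one match) = 1 - 0.132357 = 0.867643

0.867643


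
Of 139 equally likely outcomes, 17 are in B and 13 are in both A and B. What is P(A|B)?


P(A|B) = P(A∩B)/P(B) = (13/139)/(17/139) = 13/17

13/17


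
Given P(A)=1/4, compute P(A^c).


P(A') = 1 - P(A) = 1 - 1/4 = 3/4

3/4


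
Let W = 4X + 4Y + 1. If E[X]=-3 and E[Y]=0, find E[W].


E[4X + 4Y + 1] = 4*E[X] + 4*E[Y] + 1
= (4)*(-3) + (4)*(0) + (1)
= -12 + 0 + 1 = -11

-11


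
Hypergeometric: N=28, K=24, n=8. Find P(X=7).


P(X=7) = C(24,7)*C(4,1) / C(28,8)
= 346104*4 / 3108105
= 1384416/3108105 = 608/1365

608/1365


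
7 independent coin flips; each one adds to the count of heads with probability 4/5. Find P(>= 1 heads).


P(at least one) = 1 - P(none)
P(none) = (1 - 4/5)^7 = (1/5)^7 = 1/78125
P(at least one) = 1 - 1/78125 = 78124/78125

78124/78125


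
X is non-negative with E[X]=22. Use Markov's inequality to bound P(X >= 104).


Markov: P(X >= a) <= E[X]/a
P(X >= 104) <= 22/104 = 11/52

11/52


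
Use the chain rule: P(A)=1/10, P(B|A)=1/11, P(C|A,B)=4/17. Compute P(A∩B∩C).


P(A∩B∩C) = P(A) * P(B|A) * P(C|A∩B)
= 1/10 * 1/11 * 4/17
= 1/110 * 4/17 = 2/935

2/935


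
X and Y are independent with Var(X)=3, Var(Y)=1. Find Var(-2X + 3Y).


Independence => Cov(X,Y)=0
Var(-2X + 3Y) = (-2)^2*Var(X) + 3^2*Var(Y)
= 4*3 + 9*1 = 21

21


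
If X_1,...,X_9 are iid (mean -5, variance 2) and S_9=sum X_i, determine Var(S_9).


By independence, Var(S_n) = n*Var(X_1) = 9*2 = 18

18


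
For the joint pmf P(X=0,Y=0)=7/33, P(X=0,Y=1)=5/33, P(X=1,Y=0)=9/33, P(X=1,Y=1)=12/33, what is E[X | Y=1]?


P(Y=1) = 17/33
E[X|Y=1] = (0*5 + 1*12)/17 = 12/17

12/17


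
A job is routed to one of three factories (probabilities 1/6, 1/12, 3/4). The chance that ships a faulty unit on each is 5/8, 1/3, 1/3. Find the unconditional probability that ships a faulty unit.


P(A) = P(A|B1)P(B1) + P(A|B2)P(B2) + P(A|B3)P(B3)
= 5/8*1/6 + 1/3*1/12 + 1/3*3/4
= 5/48 + 1/36 + 1/4 = 55/144

55/144


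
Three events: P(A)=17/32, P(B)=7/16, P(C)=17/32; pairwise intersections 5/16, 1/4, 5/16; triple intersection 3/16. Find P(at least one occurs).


P(A∪B∪C) = P(A)+P(B)+P(C) - P(AB)-P(AC)-P(BC) + P(ABC)
= 17/32+7/16+17/32 - 5/16-1/4-5/16 + 3/16
= 13/16

13/16


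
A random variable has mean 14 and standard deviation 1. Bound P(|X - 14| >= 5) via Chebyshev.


k = 5/1 = 5
Chebyshev: P(|X-mu| >= k*sigma) <= 1/k^2 = 1/5^2 = 1/25

1/25


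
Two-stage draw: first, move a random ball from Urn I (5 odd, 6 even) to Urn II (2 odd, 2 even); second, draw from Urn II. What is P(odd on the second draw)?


P(transfer odd) = 5/11; P(transfer even) = 6/11
If odd transferred: Urn II has 3 odd of 5, so P(odd|odd moved) = 3/5
If even transferred: Urn II has 2 odd of 5, so P(odd|even moved) = 2/5
By total probability: P(odd) = 5/11*3/5 + 6/11*2/5 = 27/55

27/55


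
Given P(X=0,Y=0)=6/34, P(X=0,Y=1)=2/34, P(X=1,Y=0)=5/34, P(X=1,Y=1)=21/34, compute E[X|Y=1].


P(Y=1) = 23/34
E[X|Y=1] = (0*2 + 1*21)/23 = 21/23

21/23


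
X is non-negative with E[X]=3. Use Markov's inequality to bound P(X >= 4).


Markov: P(X >= a) <= E[X]/a
P(X >= 4) <= 3/4

3/4


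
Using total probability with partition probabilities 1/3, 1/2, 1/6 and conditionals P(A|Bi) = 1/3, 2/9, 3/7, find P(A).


P(A) = P(A|B1)P(B1) + P(A|B2)P(B2) + P(A|B3)P(B3)
= 1/3*1/3 + 2/9*1/2 + 3/7*1/6
= 1/9 + 1/9 + 1/14 = 37/126

37/126


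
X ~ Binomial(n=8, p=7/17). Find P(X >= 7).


P(X>=7) = P(X=7) + P(X=8)
= 65883440/6975757441 + 5764801/6975757441
= 71648241/6975757441

71648241/6975757441


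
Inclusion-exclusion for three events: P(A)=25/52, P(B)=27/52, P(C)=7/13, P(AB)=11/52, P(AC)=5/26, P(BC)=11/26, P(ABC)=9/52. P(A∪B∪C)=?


P(A∪B∪C) = P(A)+P(B)+P(C) - P(AB)-P(AC)-P(BC) + P(ABC)
= 25/52+27/52+7/13 - 11/52-5/26-11/26 + 9/52
= 23/26

23/26


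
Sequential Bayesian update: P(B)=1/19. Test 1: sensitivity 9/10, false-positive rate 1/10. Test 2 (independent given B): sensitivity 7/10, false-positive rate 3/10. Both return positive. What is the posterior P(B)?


After test 1: P(+) = 9/10*1/19 + 1/10*18/19 = 27/190
P(B|+) = (9/190)/(27/190) = 1/3
After test 2 (use post1 as new prior): P(+) = 7/10*1/3 + 3/10*2/3 = 13/30
P(B|+,+) = (7/30)/(13/30) = 7/13

7/13


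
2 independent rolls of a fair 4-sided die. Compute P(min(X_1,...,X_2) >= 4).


P(min >= 4) = P(all X_i >= 4) = (P(X_1 >= 4))^2
= (1/4)^2 = 1/16

1/16


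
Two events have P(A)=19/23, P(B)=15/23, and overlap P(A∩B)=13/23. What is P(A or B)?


P(A∪B) = P(A) + P(B) - P(A∩B)
= 19/23 + 15/23 - 13/23 = 21/23

21/23


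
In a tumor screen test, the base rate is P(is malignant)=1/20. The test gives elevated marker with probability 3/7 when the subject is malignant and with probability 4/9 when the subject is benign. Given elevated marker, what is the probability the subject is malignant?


P(A) = P(A|B)P(B) + P(A|B')P(B') = 3/7*1/20 + 4/9*19/20 = 559/1260
P(B|A) = P(A|B)P(B)/P(A) = (3/140)/(559/1260) = 27/559

27/559


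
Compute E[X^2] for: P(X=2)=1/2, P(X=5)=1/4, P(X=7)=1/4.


E[X^2] = sum(x^2 * P(x))
= 4*1/2 + 25*1/4 + 49*1/4
= 41/2

41/2


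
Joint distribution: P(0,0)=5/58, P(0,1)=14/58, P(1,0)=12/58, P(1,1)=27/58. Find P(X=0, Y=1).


Read from table: P(X=0, Y=1) = 14/58 = 7/29

7/29


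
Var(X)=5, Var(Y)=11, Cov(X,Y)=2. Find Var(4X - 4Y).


Var(4X - 4Y) = 4^2*Var(X) + (-4)^2*Var(Y) + 2*4*(-4)*Cov(X,Y)
= 16*5 + 16*11 - 32*2
= 80 + 176 - 64 = 192

192


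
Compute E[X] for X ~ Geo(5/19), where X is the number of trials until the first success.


For geometric (trials until first success), E[X] = 1/p = 1/(5/19) = 19/5

19/5


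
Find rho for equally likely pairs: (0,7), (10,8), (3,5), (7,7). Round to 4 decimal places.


Cov(X,Y) = 2.2500, Var(X) = 14.5000, Var(Y) = 1.1875
rho = Cov/(sqrt(VarX)*sqrt(VarY)) = 0.5422

0.5422


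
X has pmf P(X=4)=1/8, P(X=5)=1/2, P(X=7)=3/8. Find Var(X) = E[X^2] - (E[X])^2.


E[X] = 45/8, E[X^2] = 263/8
Var(X) = E[X^2] - (E[X])^2 = 263/8 - (45/8)^2 = 79/64

79/64


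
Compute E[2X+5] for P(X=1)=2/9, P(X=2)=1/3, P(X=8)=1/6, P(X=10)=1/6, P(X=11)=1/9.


E[2X+5] = sum(g(x)*P(x))
= 7*2/9 + 9*1/3 + 21*1/6 + 25*1/6 + 27*1/9
= 137/9

137/9


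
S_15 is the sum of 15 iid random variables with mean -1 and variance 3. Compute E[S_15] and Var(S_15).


E[S_n] = n*mu = 15*-1 = -15
Var(S_n) = n*sigma^2 = 15*3 = 45

E[S_15]=-15, Var(S_15)=45


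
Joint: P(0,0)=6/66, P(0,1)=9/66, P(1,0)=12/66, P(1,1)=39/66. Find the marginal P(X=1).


P(X=1) = P(1,0)+P(1,1) = 12/66 + 39/66 = 51/66 = 17/22

17/22


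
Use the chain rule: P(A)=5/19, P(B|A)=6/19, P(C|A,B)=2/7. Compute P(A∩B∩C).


P(A∩B∩C) = P(A) * P(B|A) * P(C|A∩B)
= 5/19 * 6/19 * 2/7
= 30/361 * 2/7 = 60/2527

60/2527


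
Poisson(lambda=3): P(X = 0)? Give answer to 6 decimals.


P(X=0) = e^(-3) * 3^0 / 0!
≈ 0.04978706837 * 1 / 1
≈ 0.049787

0.049787


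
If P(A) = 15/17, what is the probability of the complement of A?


P(A') = 1 - P(A) = 1 - 15/17 = 2/17

2/17


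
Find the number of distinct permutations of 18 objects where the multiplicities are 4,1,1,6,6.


18! = 6402373705728000
Denominator: 4!=24 * 1!=1 * 1!=1 * 6!=720 * 6!=720
Coefficient = 6402373705728000 / 12441600 = 514594080

514594080


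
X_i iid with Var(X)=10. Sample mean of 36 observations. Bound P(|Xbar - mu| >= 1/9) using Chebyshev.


Var(Xbar) = Var(X)/n = 10/36
Chebyshev: P(|Xbar-mu| >= 1/9) <= Var(Xbar)/(1/9)^2 = (5/18)/(1/81) = 45/2
Bound exceeds 1, so trivial bound: 1

1


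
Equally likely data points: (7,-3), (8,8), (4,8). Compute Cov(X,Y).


E[X]=19/3, E[Y]=13/3, E[XY]=25
Cov(X,Y) = E[XY] - E[X]E[Y] = 25 - 19/3*13/3 = -22/9

-22/9


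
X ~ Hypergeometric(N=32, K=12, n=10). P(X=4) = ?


P(X=4) = C(12,4)*C(20,6) / C(32,10)
= 495*38760 / 64512240
= 19186200/64512240 = 159885/537602

159885/537602


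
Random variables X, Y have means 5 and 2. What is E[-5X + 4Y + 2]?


E[-5X + 4Y + 2] = -5*E[X] + 4*E[Y] + 2
= (-5)*(5) + (4)*(2) + (2)
= -25 + 8 + 2 = -15

-15


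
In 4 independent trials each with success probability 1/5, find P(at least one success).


P(at least one) = 1 - P(none)
P(none) = (1 - 1/5)^4 = (4/5)^4 = 256/625
P(at least one) = 1 - 256/625 = 369/625

369/625


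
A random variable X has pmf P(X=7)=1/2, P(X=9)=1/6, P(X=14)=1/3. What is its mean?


E[X] = sum(x * P(x))
= 7*1/2 + 9*1/6 + 14*1/3
= 29/3

29/3


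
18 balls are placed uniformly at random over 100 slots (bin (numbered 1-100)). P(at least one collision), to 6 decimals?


P(all different) = prod((100-i)/100 for i=0..17) = 0.196326
P(at least one match) = 1 - 0.196326 = 0.803674

0.803674


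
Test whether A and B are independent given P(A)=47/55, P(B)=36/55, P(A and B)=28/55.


P(A)*P(B) = 47/55*36/55 = 1692/3025
P(A∩B) = 28/55 != 1692/3025, so not independent

No, A and B are not independent


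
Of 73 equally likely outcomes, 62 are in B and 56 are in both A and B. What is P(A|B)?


P(A|B) = P(A∩B)/P(B) = (56/73)/(62/73) = 56/62 = 28/31

28/31


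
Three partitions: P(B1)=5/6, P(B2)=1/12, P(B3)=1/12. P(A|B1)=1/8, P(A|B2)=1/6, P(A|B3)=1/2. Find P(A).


P(A) = P(A|B1)P(B1) + P(A|B2)P(B2) + P(A|B3)P(B3)
= 1/8*5/6 + 1/6*1/12 + 1/2*1/12
= 5/48 + 1/72 + 1/24 = 23/144

23/144


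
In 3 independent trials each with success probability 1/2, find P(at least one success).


P(at least one) = 1 - P(none)
P(none) = (1 - 1/2)^3 = (1/2)^3 = 1/8
P(at least one) = 1 - 1/8 = 7/8

7/8


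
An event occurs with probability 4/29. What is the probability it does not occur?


P(A') = 1 - P(A) = 1 - 4/29 = 25/29

25/29


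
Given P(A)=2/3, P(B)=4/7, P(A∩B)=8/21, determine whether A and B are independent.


P(A)*P(B) = 2/3*4/7 = 8/21
P(A∩B) = 8/21, which equals P(A)P(B), so independent

Yes, A and B are independent


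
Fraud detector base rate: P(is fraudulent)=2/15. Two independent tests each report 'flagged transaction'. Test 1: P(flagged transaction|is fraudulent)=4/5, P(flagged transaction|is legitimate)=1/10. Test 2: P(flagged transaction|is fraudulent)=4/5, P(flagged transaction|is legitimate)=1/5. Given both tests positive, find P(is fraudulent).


After test 1: P(+) = 4/5*2/15 + 1/10*13/15 = 29/150
P(B|+) = (8/75)/(29/150) = 16/29
After test 2 (use post1 as new prior): P(+) = 4/5*16/29 + 1/5*13/29 = 77/145
P(B|+,+) = (64/145)/(77/145) = 64/77

64/77


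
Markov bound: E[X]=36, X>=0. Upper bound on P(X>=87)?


Markov: P(X >= a) <= E[X]/a
P(X >= 87) <= 36/87 = 12/29

12/29


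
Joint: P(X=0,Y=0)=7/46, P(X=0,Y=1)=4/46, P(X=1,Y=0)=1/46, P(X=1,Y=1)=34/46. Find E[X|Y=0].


P(Y=0) = 8/46
E[X|Y=0] = (0*7 + 1*1)/8 = 1/8

1/8


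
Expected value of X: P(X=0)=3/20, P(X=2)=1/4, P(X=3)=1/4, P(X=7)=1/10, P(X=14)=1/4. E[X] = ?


E[X] = sum(x * P(x))
= 0*3/20 + 2*1/4 + 3*1/4 + 7*1/10 + 14*1/4
= 109/20

109/20


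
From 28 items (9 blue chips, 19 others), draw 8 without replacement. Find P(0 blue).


P(X=0) = C(9,0)*C(19,8) / C(28,8)
= 1*75582 / 3108105
= 75582/3108105 = 646/26565

646/26565


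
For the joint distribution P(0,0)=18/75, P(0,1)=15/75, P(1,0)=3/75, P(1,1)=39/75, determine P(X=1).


P(X=1) = P(1,0)+P(1,1) = 3/75 + 39/75 = 42/75 = 14/25

14/25


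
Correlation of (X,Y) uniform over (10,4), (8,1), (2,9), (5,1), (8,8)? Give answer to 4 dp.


Cov(X,Y) = -3.3600, Var(X) = 7.8400, Var(Y) = 11.4400
rho = Cov/(sqrt(VarX)*sqrt(VarY)) = -0.3548

-0.3548


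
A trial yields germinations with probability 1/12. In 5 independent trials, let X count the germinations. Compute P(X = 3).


P(X=3) = C(5,3) * p^3 * (1-p)^2
= 10 * 1/1728 * 121/144
= 605/124416

605/124416


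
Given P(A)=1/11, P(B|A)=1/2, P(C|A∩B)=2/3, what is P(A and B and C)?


P(A∩B∩C) = P(A) * P(B|A) * P(C|A∩B)
= 1/11 * 1/2 * 2/3
= 1/22 * 2/3 = 1/33

1/33


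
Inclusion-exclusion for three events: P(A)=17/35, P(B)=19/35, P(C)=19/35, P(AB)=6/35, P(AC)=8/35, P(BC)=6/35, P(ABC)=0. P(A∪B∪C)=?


P(A∪B∪C) = P(A)+P(B)+P(C) - P(AB)-P(AC)-P(BC) + P(ABC)
= 17/35+19/35+19/35 - 6/35-8/35-6/35 + 0
= 1

1


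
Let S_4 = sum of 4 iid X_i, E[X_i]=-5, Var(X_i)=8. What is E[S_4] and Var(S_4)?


E[S_n] = n*mu = 4*-5 = -20
Var(S_n) = n*sigma^2 = 4*8 = 32

E[S_4]=-20, Var(S_4)=32


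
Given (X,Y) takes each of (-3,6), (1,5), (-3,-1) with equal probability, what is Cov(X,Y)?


E[X]=-5/3, E[Y]=10/3, E[XY]=-10/3
Cov(X,Y) = E[XY] - E[X]E[Y] = -10/3 + 5/3*10/3 = 20/9

20/9


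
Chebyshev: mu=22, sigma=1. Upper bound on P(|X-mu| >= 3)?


k = 3/1 = 3
Chebyshev: P(|X-mu| >= k*sigma) <= 1/k^2 = 1/3^2 = 1/9

1/9


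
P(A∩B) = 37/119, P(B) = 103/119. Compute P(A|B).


P(A|B) = P(A∩B)/P(B) = (37/119)/(103/119) = 37/103

37/103


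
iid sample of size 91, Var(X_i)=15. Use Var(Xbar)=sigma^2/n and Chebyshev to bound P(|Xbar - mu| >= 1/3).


Var(Xbar) = Var(X)/n = 15/91
Chebyshev: P(|Xbar-mu| >= 1/3) <= Var(Xbar)/(1/3)^2 = (15/91)/(1/9) = 135/91
Bound exceeds 1, so trivial bound: 1

1


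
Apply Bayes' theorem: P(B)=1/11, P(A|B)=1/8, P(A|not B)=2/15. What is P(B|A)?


P(A) = P(A|B)P(B) + P(A|B')P(B') = 1/8*1/11 + 2/15*10/11 = 35/264
P(B|A) = P(A|B)P(B)/P(A) = (1/88)/(35/264) = 3/35

3/35


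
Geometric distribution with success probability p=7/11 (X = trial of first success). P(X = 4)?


P(X=4) = (1-p)^3 * p = (4/11)^3 * 7/11
= 64/1331 * 7/11 = 448/14641

448/14641


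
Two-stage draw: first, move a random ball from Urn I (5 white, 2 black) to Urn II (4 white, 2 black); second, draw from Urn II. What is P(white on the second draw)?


P(transfer white) = 5/7; P(transfer black) = 2/7
If white transferred: Urn II has 5 white of 7, so P(white|white moved) = 5/7
If black transferred: Urn II has 4 white of 7, so P(white|black moved) = 4/7
By total probability: P(white) = 5/7*5/7 + 2/7*4/7 = 33/49

33/49


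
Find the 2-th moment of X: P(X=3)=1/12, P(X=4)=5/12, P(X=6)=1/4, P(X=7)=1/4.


E[X^2] = sum(x^2 * P(x))
= 9*1/12 + 16*5/12 + 36*1/4 + 49*1/4
= 86/3

86/3


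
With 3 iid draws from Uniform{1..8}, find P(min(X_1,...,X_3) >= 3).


P(min >= 3) = P(all X_i >= 3) = (P(X_1 >= 3))^3
= (6/8)^3 = (3/4)^3 = 27/64

27/64


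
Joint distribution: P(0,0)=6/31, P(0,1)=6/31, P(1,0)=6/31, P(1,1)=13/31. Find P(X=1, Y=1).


Read from table: P(X=1, Y=1) = 13/31

13/31


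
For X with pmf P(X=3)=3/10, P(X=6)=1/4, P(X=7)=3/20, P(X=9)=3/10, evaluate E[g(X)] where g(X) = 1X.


E[1X] = sum(g(x)*P(x))
= 3*3/10 + 6*1/4 + 7*3/20 + 9*3/10
= 123/20

123/20


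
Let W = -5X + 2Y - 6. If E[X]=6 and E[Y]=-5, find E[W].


E[-5X + 2Y - 6] = -5*E[X] + 2*E[Y] - 6
= (-5)*(6) + (2)*(-5) + (-6)
= -30 - 10 - 6 = -46

-46


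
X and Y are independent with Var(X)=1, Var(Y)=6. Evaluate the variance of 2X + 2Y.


Independence => Cov(X,Y)=0
Var(2X + 2Y) = 2^2*Var(X) + 2^2*Var(Y)
= 4*1 + 4*6 = 28

28


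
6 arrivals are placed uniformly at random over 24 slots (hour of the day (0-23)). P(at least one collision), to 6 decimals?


P(all different) = prod((24-i)/24 for i=0..5) = 0.507104
P(at least one match) = 1 - 0.507104 = 0.492896

0.492896


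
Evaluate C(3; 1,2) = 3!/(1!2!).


3! = 6
Denominator: 1!=1 * 2!=2
Coefficient = 6 / 2 = 3

3


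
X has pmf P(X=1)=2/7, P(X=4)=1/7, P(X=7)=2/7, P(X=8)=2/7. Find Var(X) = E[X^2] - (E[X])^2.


E[X] = 36/7, E[X^2] = 244/7
Var(X) = E[X^2] - (E[X])^2 = 244/7 - (36/7)^2 = 412/49

412/49


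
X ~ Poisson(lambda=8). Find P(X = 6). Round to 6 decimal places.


P(X=6) = e^(-8) * 8^6 / 6!
≈ 0.0003354626279 * 262144 / 720
≈ 0.122138

0.122138


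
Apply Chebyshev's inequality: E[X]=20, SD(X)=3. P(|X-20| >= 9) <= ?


k = 9/3 = 3
Chebyshev: P(|X-mu| >= k*sigma) <= 1/k^2 = 1/3^2 = 1/9

1/9


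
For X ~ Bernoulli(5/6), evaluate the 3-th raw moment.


For Bernoulli: X in {0,1}
E[X^3] = 0^3*(1-5/6) + 1^3*5/6 = 5/6

5/6


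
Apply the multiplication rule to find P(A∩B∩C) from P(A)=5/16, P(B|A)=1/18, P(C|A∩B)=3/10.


P(A∩B∩C) = P(A) * P(B|A) * P(C|A∩B)
= 5/16 * 1/18 * 3/10
= 5/288 * 3/10 = 1/192

1/192


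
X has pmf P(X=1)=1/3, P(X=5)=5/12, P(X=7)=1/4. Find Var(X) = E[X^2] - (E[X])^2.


E[X] = 25/6, E[X^2] = 23
Var(X) = E[X^2] - (E[X])^2 = 23 - (25/6)^2 = 203/36

203/36
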